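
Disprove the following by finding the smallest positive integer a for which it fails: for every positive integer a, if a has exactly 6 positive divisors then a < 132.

a = 147

A counterexample is any positive integer a such that a has exactly 6 positive divisors but the claim fails; we check each in order.
For a = 12, 18, 20, 28, …, 116, 117, 124 the conclusion holds.
a = 147: τ(147) = 6; 147 ≥ 132.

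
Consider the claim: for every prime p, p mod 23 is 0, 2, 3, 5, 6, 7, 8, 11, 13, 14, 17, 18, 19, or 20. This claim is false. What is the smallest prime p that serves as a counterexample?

We need the least prime p for which the claim fails.
For p = 2, 3, 5, 7, …, 37, 41, 43 the conclusion holds.
p = 47: 47 mod 23 = 1 — not in {0, 2, 3, 5, 6, 7, 8, 11, 13, 14, 17, 18, 19, 20}.

p = 47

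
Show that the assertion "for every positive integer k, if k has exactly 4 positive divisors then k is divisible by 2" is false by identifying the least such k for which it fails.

k = 15

A counterexample is any positive integer k such that k has exactly 4 positive divisors but k is not divisible by 2; we check each in order.
The first 4 eligible values, up to k = 14, all satisfy the conclusion.
k = 15: τ(15) = 4; 15 mod 2 = 1.
Hence k = 15 is a counterexample.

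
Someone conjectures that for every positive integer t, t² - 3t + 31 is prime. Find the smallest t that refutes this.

t = 4

For t = 1, 2, 3 the conclusion holds.
t = 4: t² - 3t + 31 = 35 = 5 × 7, composite.
So t = 4 is the smallest counterexample.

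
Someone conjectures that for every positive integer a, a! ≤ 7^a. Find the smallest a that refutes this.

a = 17

We need the least positive integer a for which a! > 7^a.
For a = 1, 2, 3, 4, …, 14, 15, 16 the conclusion holds.
a = 17: a! = 355687428096000 and 7^a = 232630513987207, so 355687428096000 > 232630513987207.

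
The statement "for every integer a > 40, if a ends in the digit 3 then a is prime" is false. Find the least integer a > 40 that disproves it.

a = 63

A counterexample is any integer a > 40 such that a ends in the digit 3 but a is not prime; we check each in order.
a = 43: 43 ends in 3 and is prime.
a = 53: 53 ends in 3 and is prime.
a = 63: 63 ends in 3; 63 = 3 × 21, composite.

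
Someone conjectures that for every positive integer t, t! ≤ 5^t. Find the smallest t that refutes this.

t = 12

We need the least positive integer t for which t! > 5^t.
The first 11 eligible values, up to t = 11, all satisfy the conclusion.
t = 12: t! = 479001600 and 5^t = 244140625, so 479001600 > 244140625.
Hence t = 12 is a counterexample.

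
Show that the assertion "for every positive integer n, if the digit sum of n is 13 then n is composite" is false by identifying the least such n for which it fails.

n = 67

Check each positive integer n in order until the digit sum of n is 13 but n is prime.
For n = 49, 58 the conclusion holds.
n = 67: digit sum 13; 67 is prime, not composite.
So n = 67 is the smallest counterexample.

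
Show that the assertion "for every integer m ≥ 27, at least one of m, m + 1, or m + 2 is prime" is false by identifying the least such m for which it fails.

m = 32

m = 27: 29 is prime.
m = 28: 29 is prime.
m = 29: 29 is prime.
m = 30: 31 is prime.
m = 31: 31 is prime.
m = 32: 32 = 2 × 16; 33 = 3 × 11; 34 = 2 × 17 — all composite.
Thus m = 32 disproves the claim, and no smaller m works.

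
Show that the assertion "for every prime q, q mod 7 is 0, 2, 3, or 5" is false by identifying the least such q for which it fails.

We need the least prime q for which the claim fails.
The first 4 eligible values, up to q = 7, all satisfy the conclusion.
q = 11: 11 mod 7 = 4 — not in {0, 2, 3, 5}.

q = 11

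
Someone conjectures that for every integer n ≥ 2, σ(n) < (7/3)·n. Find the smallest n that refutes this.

n = 12

A counterexample is any integer n ≥ 2 such that the claim fails; we check each in order.
For n = 2, 3, 4, 5, 6, 7, 8, 9, 10, 11 the conclusion holds.
n = 12: σ(12) = 28; 28 ≥ 28.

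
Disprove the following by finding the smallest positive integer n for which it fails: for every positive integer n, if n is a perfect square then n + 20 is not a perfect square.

A counterexample is any positive integer n such that n is a perfect square but n + 20 is a perfect square; we check each in order.
n = 1: 1 + 20 = 21, not a perfect square.
n = 4: 4 + 20 = 24, not a perfect square.
n = 9: 9 + 20 = 29, not a perfect square.
n = 16: 16 = 4² and 16 + 20 = 36 = 6².

n = 16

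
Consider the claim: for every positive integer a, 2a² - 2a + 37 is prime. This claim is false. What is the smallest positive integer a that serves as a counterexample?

a = 1: 2a² - 2a + 37 = 37, prime.
a = 2: 2a² - 2a + 37 = 41, prime.
a = 3: 2a² - 2a + 37 = 49 = 7 × 7, composite.
So a = 3 is the smallest counterexample.

a = 3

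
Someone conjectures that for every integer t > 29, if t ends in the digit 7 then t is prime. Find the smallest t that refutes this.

t = 57

t = 37: 37 ends in 7 and is prime.
t = 47: 47 ends in 7 and is prime.
t = 57: 57 ends in 7; 57 = 3 × 19, composite.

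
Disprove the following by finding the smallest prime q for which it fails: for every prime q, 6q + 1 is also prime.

q = 19

For q = 2, 3, 5, 7, 11, 13, 17 the conclusion holds.
q = 19: 6q + 1 = 115 = 5 × 23, not prime.
Thus q = 19 disproves the claim, and no smaller q works.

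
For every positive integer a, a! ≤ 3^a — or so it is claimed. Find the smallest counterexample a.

a = 7

Check each positive integer a in order until a! > 3^a.
The first 6 eligible values, up to a = 6, all satisfy the conclusion.
a = 7: a! = 5040 and 3^a = 2187, so 5040 > 2187.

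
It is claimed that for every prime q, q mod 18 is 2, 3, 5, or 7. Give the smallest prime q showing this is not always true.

For q = 2, 3, 5, 7 the conclusion holds.
q = 11: 11 mod 18 = 11 — not in {2, 3, 5, 7}.

q = 11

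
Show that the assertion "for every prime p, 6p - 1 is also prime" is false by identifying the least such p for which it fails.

p = 11

Check each prime p in order until 6p - 1 is not prime.
The first 4 eligible values, up to p = 7, all satisfy the conclusion.
p = 11: 6p - 1 = 65 = 5 × 13, not prime.
Hence p = 11 is a counterexample.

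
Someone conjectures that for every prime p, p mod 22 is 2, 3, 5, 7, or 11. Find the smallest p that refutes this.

p = 13

Check each prime p in order until the claim fails.
For p = 2, 3, 5, 7, 11 the conclusion holds.
p = 13: 13 mod 22 = 13 — not in {2, 3, 5, 7, 11}.
Thus p = 13 disproves the claim, and no smaller p works.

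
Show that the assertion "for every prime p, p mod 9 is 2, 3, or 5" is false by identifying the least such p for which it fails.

A counterexample is any prime p such that the claim fails; we check each in order.
p = 2: 2 mod 9 = 2.
p = 3: 3 mod 9 = 3.
p = 5: 5 mod 9 = 5.
p = 7: 7 mod 9 = 7 — not in {2, 3, 5}.
Hence p = 7 is a counterexample.

p = 7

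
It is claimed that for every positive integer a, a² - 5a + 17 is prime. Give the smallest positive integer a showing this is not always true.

a = 13

Check each positive integer a in order until a² - 5a + 17 is not prime.
For a = 1, 2, 3, 4, …, 10, 11, 12 the conclusion holds.
a = 13: a² - 5a + 17 = 121 = 11 × 11, composite.
Thus a = 13 disproves the claim, and no smaller a works.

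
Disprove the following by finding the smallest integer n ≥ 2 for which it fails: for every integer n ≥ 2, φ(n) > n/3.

n = 6

We need the least integer n ≥ 2 for which the claim fails.
For n = 2, 3, 4, 5 the conclusion holds.
n = 6: φ(6) = 2 and 6/3 = 2, so φ(6) ≤ 6/3.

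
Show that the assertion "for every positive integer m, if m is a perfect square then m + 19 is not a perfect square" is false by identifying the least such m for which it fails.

m = 81

A counterexample is any positive integer m such that m is a perfect square but m + 19 is a perfect square; we check each in order.
m = 1: 1 + 19 = 20, not a perfect square.
m = 4: 4 + 19 = 23, not a perfect square.
m = 9: 9 + 19 = 28, not a perfect square.
m = 16: 16 + 19 = 35, not a perfect square.
m = 25: 25 + 19 = 44, not a perfect square.
m = 36: 36 + 19 = 55, not a perfect square.
m = 49: 49 + 19 = 68, not a perfect square.
m = 64: 64 + 19 = 83, not a perfect square.
m = 81: 81 = 9² and 81 + 19 = 100 = 10².
Hence m = 81 is a counterexample.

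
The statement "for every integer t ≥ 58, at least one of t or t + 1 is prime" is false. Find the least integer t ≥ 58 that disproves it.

t = 58: 59 is prime.
t = 59: 59 is prime.
t = 60: 61 is prime.
t = 61: 61 is prime.
t = 62: 62 = 2 × 31; 63 = 3 × 21 — both composite.
So t = 62 is the smallest counterexample.

t = 62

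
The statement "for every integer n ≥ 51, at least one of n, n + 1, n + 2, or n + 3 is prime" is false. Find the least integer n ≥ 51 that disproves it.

n = 51: 53 is prime.
n = 52: 53 is prime.
n = 53: 53 is prime.
n = 54: 54 = 2 × 27; 55 = 5 × 11; 56 = 2 × 28; 57 = 3 × 19 — all composite.

n = 54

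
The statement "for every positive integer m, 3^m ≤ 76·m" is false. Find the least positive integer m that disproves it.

m = 6

We need the least positive integer m for which 3^m > 76·m.
The first 5 eligible values, up to m = 5, all satisfy the conclusion.
m = 6: 3^m = 729 and 76·m = 456, so 729 > 456.
Thus m = 6 disproves the claim, and no smaller m works.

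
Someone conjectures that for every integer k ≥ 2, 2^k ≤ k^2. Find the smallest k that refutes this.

k = 5

k = 2: 2^k = 4 and k^2 = 4, so 4 ≤ 4.
k = 3: 2^k = 8 and k^2 = 9, so 8 ≤ 9.
k = 4: 2^k = 16 and k^2 = 16, so 16 ≤ 16.
k = 5: 2^k = 32 and k^2 = 25, so 32 > 25.
Thus k = 5 disproves the claim, and no smaller k works.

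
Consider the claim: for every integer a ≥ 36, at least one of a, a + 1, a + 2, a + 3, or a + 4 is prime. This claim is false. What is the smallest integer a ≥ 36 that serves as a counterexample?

We need the least integer a ≥ 36 for which a, a + 1, a + 2, a + 3, a + 4 are all composite.
The first 12 eligible values, up to a = 47, all satisfy the conclusion.
a = 48: 48 = 2 × 24; 49 = 7 × 7; 50 = 2 × 25; 51 = 3 × 17; 52 = 2 × 26 — all composite.
Thus a = 48 disproves the claim, and no smaller a works.

a = 48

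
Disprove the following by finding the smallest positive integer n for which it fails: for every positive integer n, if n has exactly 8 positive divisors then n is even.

n = 105

A counterexample is any positive integer n such that n has exactly 8 positive divisors but n is odd; we check each in order.
For n = 24, 30, 40, 42, …, 88, 102, 104 the conclusion holds.
n = 105: divisors of 105: 1, 3, 5, 7, 15, 21, 35, 105; 105 is odd.
Thus n = 105 disproves the claim, and no smaller n works.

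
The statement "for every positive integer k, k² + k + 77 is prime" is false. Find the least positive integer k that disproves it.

k = 6

For k = 1, 2, 3, 4, 5 the conclusion holds.
k = 6: k² + k + 77 = 119 = 7 × 17, composite.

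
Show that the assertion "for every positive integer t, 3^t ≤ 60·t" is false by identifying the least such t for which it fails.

We need the least positive integer t for which 3^t > 60·t.
The first 5 eligible values, up to t = 5, all satisfy the conclusion.
t = 6: 3^t = 729 and 60·t = 360, so 729 > 360.

t = 6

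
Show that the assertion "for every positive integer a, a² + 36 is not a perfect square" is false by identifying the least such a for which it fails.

a = 1: 1² + 36 = 37, not a perfect square.
a = 2: 2² + 36 = 40, not a perfect square.
a = 3: 3² + 36 = 45, not a perfect square.
a = 4: 4² + 36 = 52, not a perfect square.
a = 5: 5² + 36 = 61, not a perfect square.
a = 6: 6² + 36 = 72, not a perfect square.
a = 7: 7² + 36 = 85, not a perfect square.
a = 8: 8² + 36 = 100 = 10², a perfect square.
Thus a = 8 disproves the claim, and no smaller a works.

a = 8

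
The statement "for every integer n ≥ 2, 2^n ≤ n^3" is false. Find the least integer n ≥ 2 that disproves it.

A counterexample is any integer n ≥ 2 such that 2^n > n^3; we check each in order.
n = 2: 2^n = 4 and n^3 = 8, so 4 ≤ 8.
n = 3: 2^n = 8 and n^3 = 27, so 8 ≤ 27.
n = 4: 2^n = 16 and n^3 = 64, so 16 ≤ 64.
n = 5: 2^n = 32 and n^3 = 125, so 32 ≤ 125.
n = 6: 2^n = 64 and n^3 = 216, so 64 ≤ 216.
n = 7: 2^n = 128 and n^3 = 343, so 128 ≤ 343.
n = 8: 2^n = 256 and n^3 = 512, so 256 ≤ 512.
n = 9: 2^n = 512 and n^3 = 729, so 512 ≤ 729.
n = 10: 2^n = 1024 and n^3 = 1000, so 1024 > 1000.

n = 10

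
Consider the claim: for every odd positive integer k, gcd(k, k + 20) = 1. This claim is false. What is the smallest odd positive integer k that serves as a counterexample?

k = 5

Check each odd positive integer k in order until gcd(k, k + 20) > 1.
For k = 1, 3 the conclusion holds.
k = 5: gcd(5, 25) = 5.
So k = 5 is the smallest counterexample.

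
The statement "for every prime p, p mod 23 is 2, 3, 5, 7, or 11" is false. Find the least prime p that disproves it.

p = 13

We need the least prime p for which the claim fails.
The first 5 eligible values, up to p = 11, all satisfy the conclusion.
p = 13: 13 mod 23 = 13 — not in {2, 3, 5, 7, 11}.
So p = 13 is the smallest counterexample.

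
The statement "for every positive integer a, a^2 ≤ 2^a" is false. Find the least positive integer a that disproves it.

a = 3

Check each positive integer a in order until a^2 > 2^a.
For a = 1, 2 the conclusion holds.
a = 3: a^2 = 9 and 2^a = 8, so 9 > 8.
So a = 3 is the smallest counterexample.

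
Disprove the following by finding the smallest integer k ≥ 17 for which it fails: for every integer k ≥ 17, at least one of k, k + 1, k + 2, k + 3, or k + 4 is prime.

The first 7 eligible values, up to k = 23, all satisfy the conclusion.
k = 24: 24 = 2 × 12; 25 = 5 × 5; 26 = 2 × 13; 27 = 3 × 9; 28 = 2 × 14 — all composite.
Thus k = 24 disproves the claim, and no smaller k works.

k = 24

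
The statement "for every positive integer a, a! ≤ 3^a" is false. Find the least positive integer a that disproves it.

a = 7

Check each positive integer a in order until a! > 3^a.
a = 1: a! = 1 and 3^a = 3, so 1 ≤ 3.
a = 2: a! = 2 and 3^a = 9, so 2 ≤ 9.
a = 3: a! = 6 and 3^a = 27, so 6 ≤ 27.
a = 4: a! = 24 and 3^a = 81, so 24 ≤ 81.
a = 5: a! = 120 and 3^a = 243, so 120 ≤ 243.
a = 6: a! = 720 and 3^a = 729, so 720 ≤ 729.
a = 7: a! = 5040 and 3^a = 2187, so 5040 > 2187.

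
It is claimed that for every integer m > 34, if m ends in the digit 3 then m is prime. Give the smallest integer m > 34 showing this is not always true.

A counterexample is any integer m > 34 such that m ends in the digit 3 but m is not prime; we check each in order.
For m = 43, 53 the conclusion holds.
m = 63: 63 ends in 3; 63 = 3 × 21, composite.

m = 63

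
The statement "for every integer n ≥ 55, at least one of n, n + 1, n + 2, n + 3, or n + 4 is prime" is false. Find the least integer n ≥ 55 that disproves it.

Check each integer n ≥ 55 in order until n, n + 1, n + 2, n + 3, n + 4 are all composite.
The first 7 eligible values, up to n = 61, all satisfy the conclusion.
n = 62: 62 = 2 × 31; 63 = 3 × 21; 64 = 2 × 32; 65 = 5 × 13; 66 = 2 × 33 — all composite.
So n = 62 is the smallest counterexample.

n = 62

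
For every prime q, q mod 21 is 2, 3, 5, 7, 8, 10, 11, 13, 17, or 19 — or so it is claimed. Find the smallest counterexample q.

We need the least prime q for which the claim fails.
The first 11 eligible values, up to q = 31, all satisfy the conclusion.
q = 37: 37 mod 21 = 16 — not in {2, 3, 5, 7, 8, 10, 11, 13, 17, 19}.

q = 37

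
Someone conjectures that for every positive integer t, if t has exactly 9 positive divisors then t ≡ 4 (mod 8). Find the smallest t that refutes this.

t = 225

We need the least positive integer t for which t has exactly 9 positive divisors but the claim fails.
t = 36: τ(36) = 9; 36 ≡ 4 (mod 8).
t = 100: τ(100) = 9; 100 ≡ 4 (mod 8).
t = 196: τ(196) = 9; 196 ≡ 4 (mod 8).
t = 225: τ(225) = 9; 225 ≡ 1 (mod 8).
Hence t = 225 is a counterexample.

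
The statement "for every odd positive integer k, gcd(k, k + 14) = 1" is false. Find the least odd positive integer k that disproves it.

k = 7

k = 1: gcd(1, 15) = 1.
k = 3: gcd(3, 17) = 1.
k = 5: gcd(5, 19) = 1.
k = 7: gcd(7, 21) = 7.
Hence k = 7 is a counterexample.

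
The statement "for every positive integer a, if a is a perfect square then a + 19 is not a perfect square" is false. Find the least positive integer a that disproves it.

Check each positive integer a in order until a is a perfect square but a + 19 is a perfect square.
For a = 1, 4, 9, 16, 25, 36, 49, 64 the conclusion holds.
a = 81: 81 = 9² and 81 + 19 = 100 = 10².
Thus a = 81 disproves the claim, and no smaller a works.

a = 81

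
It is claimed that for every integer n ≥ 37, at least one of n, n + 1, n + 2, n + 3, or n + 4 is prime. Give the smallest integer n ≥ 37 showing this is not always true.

n = 48

A counterexample is any integer n ≥ 37 such that n, n + 1, n + 2, n + 3, n + 4 are all composite; we check each in order.
For n = 37, 38, 39, 40, …, 45, 46, 47 the conclusion holds.
n = 48: 48 = 2 × 24; 49 = 7 × 7; 50 = 2 × 25; 51 = 3 × 17; 52 = 2 × 26 — all composite.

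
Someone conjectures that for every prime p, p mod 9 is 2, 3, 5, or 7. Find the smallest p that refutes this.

For p = 2, 3, 5, 7, 11 the conclusion holds.
p = 13: 13 mod 9 = 4 — not in {2, 3, 5, 7}.
Thus p = 13 disproves the claim, and no smaller p works.

p = 13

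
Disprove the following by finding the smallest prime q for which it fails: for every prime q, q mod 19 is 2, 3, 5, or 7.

q = 11

Check each prime q in order until the claim fails.
q = 2: 2 mod 19 = 2.
q = 3: 3 mod 19 = 3.
q = 5: 5 mod 19 = 5.
q = 7: 7 mod 19 = 7.
q = 11: 11 mod 19 = 11 — not in {2, 3, 5, 7}.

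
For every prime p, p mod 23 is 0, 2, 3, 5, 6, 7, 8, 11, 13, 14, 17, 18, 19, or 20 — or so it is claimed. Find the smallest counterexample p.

p = 47

For p = 2, 3, 5, 7, …, 37, 41, 43 the conclusion holds.
p = 47: 47 mod 23 = 1 — not in {0, 2, 3, 5, 6, 7, 8, 11, 13, 14, 17, 18, 19, 20}.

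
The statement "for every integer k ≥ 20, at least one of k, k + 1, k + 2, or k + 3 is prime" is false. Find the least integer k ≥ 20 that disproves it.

k = 24

A counterexample is any integer k ≥ 20 such that k, k + 1, k + 2, k + 3 are all composite; we check each in order.
The first 4 eligible values, up to k = 23, all satisfy the conclusion.
k = 24: 24 = 2 × 12; 25 = 5 × 5; 26 = 2 × 13; 27 = 3 × 9 — all composite.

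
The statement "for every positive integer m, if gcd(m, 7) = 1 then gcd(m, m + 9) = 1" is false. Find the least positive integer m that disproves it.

Check each positive integer m in order until gcd(m, 7) = 1 but gcd(m, m + 9) > 1.
m = 1: gcd(1, 10) = 1.
m = 2: gcd(2, 11) = 1.
m = 3: gcd(3, 12) = 3.
Thus m = 3 disproves the claim, and no smaller m works.

m = 3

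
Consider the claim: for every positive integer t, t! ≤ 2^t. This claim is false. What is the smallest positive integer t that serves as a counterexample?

t = 4

We need the least positive integer t for which t! > 2^t.
t = 1: t! = 1 and 2^t = 2, so 1 ≤ 2.
t = 2: t! = 2 and 2^t = 4, so 2 ≤ 4.
t = 3: t! = 6 and 2^t = 8, so 6 ≤ 8.
t = 4: t! = 24 and 2^t = 16, so 24 > 16.
Hence t = 4 is a counterexample.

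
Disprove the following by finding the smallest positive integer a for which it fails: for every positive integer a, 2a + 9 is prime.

Check each positive integer a in order until 2a + 9 is not prime.
For a = 1, 2 the conclusion holds.
a = 3: 2a + 9 = 15 = 3 × 5, composite.

a = 3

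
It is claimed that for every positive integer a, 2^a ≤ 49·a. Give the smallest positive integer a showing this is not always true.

Check each positive integer a in order until 2^a > 49·a.
a = 1: 2^a = 2 and 49·a = 49, so 2 ≤ 49.
a = 2: 2^a = 4 and 49·a = 98, so 4 ≤ 98.
a = 3: 2^a = 8 and 49·a = 147, so 8 ≤ 147.
a = 4: 2^a = 16 and 49·a = 196, so 16 ≤ 196.
a = 5: 2^a = 32 and 49·a = 245, so 32 ≤ 245.
a = 6: 2^a = 64 and 49·a = 294, so 64 ≤ 294.
a = 7: 2^a = 128 and 49·a = 343, so 128 ≤ 343.
a = 8: 2^a = 256 and 49·a = 392, so 256 ≤ 392.
a = 9: 2^a = 512 and 49·a = 441, so 512 > 441.

a = 9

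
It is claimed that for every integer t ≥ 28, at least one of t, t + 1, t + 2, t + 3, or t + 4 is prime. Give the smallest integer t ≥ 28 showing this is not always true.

We need the least integer t ≥ 28 for which t, t + 1, t + 2, t + 3, t + 4 are all composite.
t = 28: 29 is prime.
t = 29: 29 is prime.
t = 30: 31 is prime.
t = 31: 31 is prime.
t = 32: 32 = 2 × 16; 33 = 3 × 11; 34 = 2 × 17; 35 = 5 × 7; 36 = 2 × 18 — all composite.
Hence t = 32 is a counterexample.

t = 32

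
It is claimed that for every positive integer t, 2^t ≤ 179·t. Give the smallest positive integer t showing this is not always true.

t = 11

A counterexample is any positive integer t such that 2^t > 179·t; we check each in order.
For t = 1, 2, 3, 4, 5, 6, 7, 8, 9, 10 the conclusion holds.
t = 11: 2^t = 2048 and 179·t = 1969, so 2048 > 1969.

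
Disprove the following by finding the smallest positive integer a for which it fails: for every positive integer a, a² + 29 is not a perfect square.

a = 14

For a = 1, 2, 3, 4, …, 11, 12, 13 the conclusion holds.
a = 14: 14² + 29 = 225 = 15², a perfect square.
Thus a = 14 disproves the claim, and no smaller a works.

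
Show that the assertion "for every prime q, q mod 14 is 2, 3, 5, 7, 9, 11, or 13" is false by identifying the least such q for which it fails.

The first 9 eligible values, up to q = 23, all satisfy the conclusion.
q = 29: 29 mod 14 = 1 — not in {2, 3, 5, 7, 9, 11, 13}.

q = 29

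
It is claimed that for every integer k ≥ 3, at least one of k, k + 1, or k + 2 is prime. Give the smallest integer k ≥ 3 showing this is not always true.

k = 8

Check each integer k ≥ 3 in order until k, k + 1, k + 2 are all composite.
k = 3: 3 is prime.
k = 4: 5 is prime.
k = 5: 5 is prime.
k = 6: 7 is prime.
k = 7: 7 is prime.
k = 8: 8 = 2 × 4; 9 = 3 × 3; 10 = 2 × 5 — all composite.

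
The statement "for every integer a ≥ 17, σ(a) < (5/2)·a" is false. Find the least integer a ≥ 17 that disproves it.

a = 24

We need the least integer a ≥ 17 for which the claim fails.
For a = 17, 18, 19, 20, 21, 22, 23 the conclusion holds.
a = 24: σ(24) = 60; 60 ≥ 60.
So a = 24 is the smallest counterexample.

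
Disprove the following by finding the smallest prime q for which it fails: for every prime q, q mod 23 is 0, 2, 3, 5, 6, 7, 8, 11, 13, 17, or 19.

q = 37

We need the least prime q for which the claim fails.
For q = 2, 3, 5, 7, …, 23, 29, 31 the conclusion holds.
q = 37: 37 mod 23 = 14 — not in {0, 2, 3, 5, 6, 7, 8, 11, 13, 17, 19}.
Hence q = 37 is a counterexample.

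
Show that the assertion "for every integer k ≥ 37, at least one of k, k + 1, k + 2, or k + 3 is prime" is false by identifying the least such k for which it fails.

k = 48

The first 11 eligible values, up to k = 47, all satisfy the conclusion.
k = 48: 48 = 2 × 24; 49 = 7 × 7; 50 = 2 × 25; 51 = 3 × 17 — all composite.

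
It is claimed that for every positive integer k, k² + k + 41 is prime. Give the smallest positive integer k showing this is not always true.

We need the least positive integer k for which k² + k + 41 is not prime.
For k = 1, 2, 3, 4, …, 37, 38, 39 the conclusion holds.
k = 40: k² + k + 41 = 1681 = 41 × 41, composite.
Thus k = 40 disproves the claim, and no smaller k works.

k = 40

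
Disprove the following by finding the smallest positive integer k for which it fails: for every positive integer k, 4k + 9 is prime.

k = 3

For k = 1, 2 the conclusion holds.
k = 3: 4k + 9 = 21 = 3 × 7, composite.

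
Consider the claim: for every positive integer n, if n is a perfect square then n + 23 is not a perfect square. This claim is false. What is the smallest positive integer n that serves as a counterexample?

Check each positive integer n in order until n is a perfect square but n + 23 is a perfect square.
For n = 1, 4, 9, 16, 25, 36, 49, 64, 81, 100 the conclusion holds.
n = 121: 121 = 11² and 121 + 23 = 144 = 12².

n = 121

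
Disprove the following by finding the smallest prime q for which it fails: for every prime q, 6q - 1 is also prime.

A counterexample is any prime q such that 6q - 1 is not prime; we check each in order.
q = 2: 6q - 1 = 11, prime.
q = 3: 6q - 1 = 17, prime.
q = 5: 6q - 1 = 29, prime.
q = 7: 6q - 1 = 41, prime.
q = 11: 6q - 1 = 65 = 5 × 13, not prime.
So q = 11 is the smallest counterexample.

q = 11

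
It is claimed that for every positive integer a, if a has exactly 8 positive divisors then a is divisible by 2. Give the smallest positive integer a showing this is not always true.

A counterexample is any positive integer a such that a has exactly 8 positive divisors but a is not divisible by 2; we check each in order.
For a = 24, 30, 40, 42, …, 88, 102, 104 the conclusion holds.
a = 105: τ(105) = 8; 105 mod 2 = 1.

a = 105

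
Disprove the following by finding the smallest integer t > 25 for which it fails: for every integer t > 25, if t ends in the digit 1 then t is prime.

Check each integer t > 25 in order until t ends in the digit 1 but t is not prime.
For t = 31, 41 the conclusion holds.
t = 51: 51 ends in 1; 51 = 3 × 17, composite.

t = 51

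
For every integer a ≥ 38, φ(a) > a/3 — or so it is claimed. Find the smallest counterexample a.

a = 42

Check each integer a ≥ 38 in order until the claim fails.
The first 4 eligible values, up to a = 41, all satisfy the conclusion.
a = 42: φ(42) = 12 and 42/3 = 14, so φ(42) ≤ 42/3.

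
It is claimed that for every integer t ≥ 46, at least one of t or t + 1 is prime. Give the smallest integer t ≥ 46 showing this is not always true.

t = 48

Check each integer t ≥ 46 in order until t, t + 1 are both composite.
t = 46: 47 is prime.
t = 47: 47 is prime.
t = 48: 48 = 2 × 24; 49 = 7 × 7 — both composite.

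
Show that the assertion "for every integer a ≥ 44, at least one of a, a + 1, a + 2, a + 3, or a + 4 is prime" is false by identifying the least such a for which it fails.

We need the least integer a ≥ 44 for which a, a + 1, a + 2, a + 3, a + 4 are all composite.
The first 4 eligible values, up to a = 47, all satisfy the conclusion.
a = 48: 48 = 2 × 24; 49 = 7 × 7; 50 = 2 × 25; 51 = 3 × 17; 52 = 2 × 26 — all composite.
So a = 48 is the smallest counterexample.

a = 48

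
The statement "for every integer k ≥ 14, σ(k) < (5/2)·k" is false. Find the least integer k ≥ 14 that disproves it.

k = 24

Check each integer k ≥ 14 in order until the claim fails.
For k = 14, 15, 16, 17, 18, 19, 20, 21, 22, 23 the conclusion holds.
k = 24: σ(24) = 60; 60 ≥ 60.
So k = 24 is the smallest counterexample.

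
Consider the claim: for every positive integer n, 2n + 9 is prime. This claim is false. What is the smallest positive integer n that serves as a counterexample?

n = 3

A counterexample is any positive integer n such that 2n + 9 is not prime; we check each in order.
For n = 1, 2 the conclusion holds.
n = 3: 2n + 9 = 15 = 3 × 5, composite.
Thus n = 3 disproves the claim, and no smaller n works.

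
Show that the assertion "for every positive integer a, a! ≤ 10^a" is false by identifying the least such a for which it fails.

a = 25

We need the least positive integer a for which a! > 10^a.
For a = 1, 2, 3, 4, …, 22, 23, 24 the conclusion holds.
a = 25: a! = 15511210043330985984000000 and 10^a = 10000000000000000000000000, so 15511210043330985984000000 > 10000000000000000000000000.
Thus a = 25 disproves the claim, and no smaller a works.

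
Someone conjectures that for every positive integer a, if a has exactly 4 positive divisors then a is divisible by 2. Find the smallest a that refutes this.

A counterexample is any positive integer a such that a has exactly 4 positive divisors but a is not divisible by 2; we check each in order.
The first 4 eligible values, up to a = 14, all satisfy the conclusion.
a = 15: τ(15) = 4; 15 mod 2 = 1.

a = 15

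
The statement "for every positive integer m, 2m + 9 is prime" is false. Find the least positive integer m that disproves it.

We need the least positive integer m for which 2m + 9 is not prime.
For m = 1, 2 the conclusion holds.
m = 3: 2m + 9 = 15 = 3 × 5, composite.
Thus m = 3 disproves the claim, and no smaller m works.

m = 3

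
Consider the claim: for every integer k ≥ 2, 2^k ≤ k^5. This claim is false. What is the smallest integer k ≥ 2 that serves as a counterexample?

k = 23

A counterexample is any integer k ≥ 2 such that 2^k > k^5; we check each in order.
The first 21 eligible values, up to k = 22, all satisfy the conclusion.
k = 23: 2^k = 8388608 and k^5 = 6436343, so 8388608 > 6436343.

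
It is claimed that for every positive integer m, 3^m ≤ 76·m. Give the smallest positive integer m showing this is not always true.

A counterexample is any positive integer m such that 3^m > 76·m; we check each in order.
For m = 1, 2, 3, 4, 5 the conclusion holds.
m = 6: 3^m = 729 and 76·m = 456, so 729 > 456.
So m = 6 is the smallest counterexample.

m = 6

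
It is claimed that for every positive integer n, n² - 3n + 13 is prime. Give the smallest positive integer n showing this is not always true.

n = 12

A counterexample is any positive integer n such that n² - 3n + 13 is not prime; we check each in order.
The first 11 eligible values, up to n = 11, all satisfy the conclusion.
n = 12: n² - 3n + 13 = 121 = 11 × 11, composite.
Thus n = 12 disproves the claim, and no smaller n works.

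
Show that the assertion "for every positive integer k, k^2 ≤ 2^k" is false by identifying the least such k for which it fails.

k = 3

A counterexample is any positive integer k such that k^2 > 2^k; we check each in order.
For k = 1, 2 the conclusion holds.
k = 3: k^2 = 9 and 2^k = 8, so 9 > 8.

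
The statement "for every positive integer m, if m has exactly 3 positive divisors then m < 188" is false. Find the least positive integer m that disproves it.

We need the least positive integer m for which m has exactly 3 positive divisors but the claim fails.
The first 6 eligible values, up to m = 169, all satisfy the conclusion.
m = 289: τ(289) = 3; 289 ≥ 188.

m = 289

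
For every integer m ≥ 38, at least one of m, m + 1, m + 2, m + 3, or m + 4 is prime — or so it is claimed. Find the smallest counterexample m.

m = 48

For m = 38, 39, 40, 41, 42, 43, 44, 45, 46, 47 the conclusion holds.
m = 48: 48 = 2 × 24; 49 = 7 × 7; 50 = 2 × 25; 51 = 3 × 17; 52 = 2 × 26 — all composite.
Hence m = 48 is a counterexample.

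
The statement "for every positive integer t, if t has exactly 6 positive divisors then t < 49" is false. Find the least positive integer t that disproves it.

t = 50

A counterexample is any positive integer t such that t has exactly 6 positive divisors but the claim fails; we check each in order.
The first 7 eligible values, up to t = 45, all satisfy the conclusion.
t = 50: τ(50) = 6; 50 ≥ 49.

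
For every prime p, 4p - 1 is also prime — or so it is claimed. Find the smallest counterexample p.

p = 7

Check each prime p in order until 4p - 1 is not prime.
p = 2: 4p - 1 = 7, prime.
p = 3: 4p - 1 = 11, prime.
p = 5: 4p - 1 = 19, prime.
p = 7: 4p - 1 = 27 = 3 × 9, not prime.
So p = 7 is the smallest counterexample.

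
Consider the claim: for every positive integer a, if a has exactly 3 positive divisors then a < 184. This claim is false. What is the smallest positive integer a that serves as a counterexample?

A counterexample is any positive integer a such that a has exactly 3 positive divisors but the claim fails; we check each in order.
a = 4: τ(4) = 3; 4 < 184.
a = 9: τ(9) = 3; 9 < 184.
a = 25: τ(25) = 3; 25 < 184.
a = 49: τ(49) = 3; 49 < 184.
a = 121: τ(121) = 3; 121 < 184.
a = 169: τ(169) = 3; 169 < 184.
a = 289: τ(289) = 3; 289 ≥ 184.
Thus a = 289 disproves the claim, and no smaller a works.

a = 289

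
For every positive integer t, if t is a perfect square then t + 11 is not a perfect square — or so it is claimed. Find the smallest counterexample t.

t = 1: 1 + 11 = 12, not a perfect square.
t = 4: 4 + 11 = 15, not a perfect square.
t = 9: 9 + 11 = 20, not a perfect square.
t = 16: 16 + 11 = 27, not a perfect square.
t = 25: 25 = 5² and 25 + 11 = 36 = 6².
So t = 25 is the smallest counterexample.

t = 25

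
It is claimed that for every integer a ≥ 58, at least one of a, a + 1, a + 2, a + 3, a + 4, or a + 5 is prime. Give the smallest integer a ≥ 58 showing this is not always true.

a = 90

For a = 58, 59, 60, 61, …, 87, 88, 89 the conclusion holds.
a = 90: 90 = 2 × 45; 91 = 7 × 13; 92 = 2 × 46; 93 = 3 × 31; 94 = 2 × 47; 95 = 5 × 19 — all composite.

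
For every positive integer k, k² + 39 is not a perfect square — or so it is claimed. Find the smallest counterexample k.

k = 5

k = 1: 1² + 39 = 40, not a perfect square.
k = 2: 2² + 39 = 43, not a perfect square.
k = 3: 3² + 39 = 48, not a perfect square.
k = 4: 4² + 39 = 55, not a perfect square.
k = 5: 5² + 39 = 64 = 8², a perfect square.
Hence k = 5 is a counterexample.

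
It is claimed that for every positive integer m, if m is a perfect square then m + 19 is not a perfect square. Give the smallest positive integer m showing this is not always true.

We need the least positive integer m for which m is a perfect square but m + 19 is a perfect square.
For m = 1, 4, 9, 16, 25, 36, 49, 64 the conclusion holds.
m = 81: 81 = 9² and 81 + 19 = 100 = 10².
Thus m = 81 disproves the claim, and no smaller m works.

m = 81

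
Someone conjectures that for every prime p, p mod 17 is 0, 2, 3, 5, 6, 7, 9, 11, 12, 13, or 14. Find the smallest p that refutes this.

p = 59

A counterexample is any prime p such that the claim fails; we check each in order.
For p = 2, 3, 5, 7, …, 43, 47, 53 the conclusion holds.
p = 59: 59 mod 17 = 8 — not in {0, 2, 3, 5, 6, 7, 9, 11, 12, 13, 14}.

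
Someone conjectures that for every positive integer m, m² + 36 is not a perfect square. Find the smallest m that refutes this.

m = 8

Check each positive integer m in order until m² + 36 is a perfect square.
m = 1: 1² + 36 = 37, not a perfect square.
m = 2: 2² + 36 = 40, not a perfect square.
m = 3: 3² + 36 = 45, not a perfect square.
m = 4: 4² + 36 = 52, not a perfect square.
m = 5: 5² + 36 = 61, not a perfect square.
m = 6: 6² + 36 = 72, not a perfect square.
m = 7: 7² + 36 = 85, not a perfect square.
m = 8: 8² + 36 = 100 = 10², a perfect square.
So m = 8 is the smallest counterexample.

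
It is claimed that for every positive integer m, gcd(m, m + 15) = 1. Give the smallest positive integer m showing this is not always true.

Check each positive integer m in order until gcd(m, m + 15) > 1.
For m = 1, 2 the conclusion holds.
m = 3: gcd(3, 18) = 3.

m = 3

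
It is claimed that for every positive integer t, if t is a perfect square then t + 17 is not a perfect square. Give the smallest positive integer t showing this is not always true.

We need the least positive integer t for which t is a perfect square but t + 17 is a perfect square.
t = 1: 1 + 17 = 18, not a perfect square.
t = 4: 4 + 17 = 21, not a perfect square.
t = 9: 9 + 17 = 26, not a perfect square.
t = 16: 16 + 17 = 33, not a perfect square.
t = 25: 25 + 17 = 42, not a perfect square.
t = 36: 36 + 17 = 53, not a perfect square.
t = 49: 49 + 17 = 66, not a perfect square.
t = 64: 64 = 8² and 64 + 17 = 81 = 9².

t = 64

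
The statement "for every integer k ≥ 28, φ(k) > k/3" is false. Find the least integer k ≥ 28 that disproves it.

Check each integer k ≥ 28 in order until the claim fails.
k = 28: φ(28) = 12 and 28/3 = 28/3, so φ(28) > 28/3.
k = 29: φ(29) = 28 and 29/3 = 29/3, so φ(29) > 29/3.
k = 30: φ(30) = 8 and 30/3 = 10, so φ(30) ≤ 30/3.

k = 30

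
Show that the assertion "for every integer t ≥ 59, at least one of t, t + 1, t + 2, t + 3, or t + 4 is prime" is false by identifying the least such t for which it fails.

t = 62

Check each integer t ≥ 59 in order until t, t + 1, t + 2, t + 3, t + 4 are all composite.
t = 59: 59 is prime.
t = 60: 61 is prime.
t = 61: 61 is prime.
t = 62: 62 = 2 × 31; 63 = 3 × 21; 64 = 2 × 32; 65 = 5 × 13; 66 = 2 × 33 — all composite.
So t = 62 is the smallest counterexample.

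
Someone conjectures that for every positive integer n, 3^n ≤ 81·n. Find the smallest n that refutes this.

A counterexample is any positive integer n such that 3^n > 81·n; we check each in order.
The first 5 eligible values, up to n = 5, all satisfy the conclusion.
n = 6: 3^n = 729 and 81·n = 486, so 729 > 486.
So n = 6 is the smallest counterexample.

n = 6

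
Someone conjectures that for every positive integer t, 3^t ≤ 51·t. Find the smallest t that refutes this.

t = 6

t = 1: 3^t = 3 and 51·t = 51, so 3 ≤ 51.
t = 2: 3^t = 9 and 51·t = 102, so 9 ≤ 102.
t = 3: 3^t = 27 and 51·t = 153, so 27 ≤ 153.
t = 4: 3^t = 81 and 51·t = 204, so 81 ≤ 204.
t = 5: 3^t = 243 and 51·t = 255, so 243 ≤ 255.
t = 6: 3^t = 729 and 51·t = 306, so 729 > 306.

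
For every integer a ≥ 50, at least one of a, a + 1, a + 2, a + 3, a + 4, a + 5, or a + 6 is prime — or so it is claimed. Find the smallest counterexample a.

We need the least integer a ≥ 50 for which a, a + 1, a + 2, a + 3, a + 4, a + 5, a + 6 are all composite.
The first 40 eligible values, up to a = 89, all satisfy the conclusion.
a = 90: 90 = 2 × 45; 91 = 7 × 13; 92 = 2 × 46; 93 = 3 × 31; 94 = 2 × 47; 95 = 5 × 19; 96 = 2 × 48 — all composite.
So a = 90 is the smallest counterexample.

a = 90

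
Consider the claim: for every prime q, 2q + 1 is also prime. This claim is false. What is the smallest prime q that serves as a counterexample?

A counterexample is any prime q such that 2q + 1 is not prime; we check each in order.
q = 2: 2q + 1 = 5, prime.
q = 3: 2q + 1 = 7, prime.
q = 5: 2q + 1 = 11, prime.
q = 7: 2q + 1 = 15 = 3 × 5, not prime.
So q = 7 is the smallest counterexample.

q = 7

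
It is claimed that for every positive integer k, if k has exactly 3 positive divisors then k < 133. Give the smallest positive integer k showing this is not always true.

For k = 4, 9, 25, 49, 121 the conclusion holds.
k = 169: τ(169) = 3; 169 ≥ 133.

k = 169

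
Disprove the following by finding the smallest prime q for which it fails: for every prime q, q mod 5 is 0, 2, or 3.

Check each prime q in order until the claim fails.
q = 2: 2 mod 5 = 2.
q = 3: 3 mod 5 = 3.
q = 5: 5 mod 5 = 0.
q = 7: 7 mod 5 = 2.
q = 11: 11 mod 5 = 1 — not in {0, 2, 3}.
Hence q = 11 is a counterexample.

q = 11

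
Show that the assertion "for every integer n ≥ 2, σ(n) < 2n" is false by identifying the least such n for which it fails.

n = 6

We need the least integer n ≥ 2 for which the claim fails.
n = 2: σ(2) = 3; 3 < 4.
n = 3: σ(3) = 4; 4 < 6.
n = 4: σ(4) = 7; 7 < 8.
n = 5: σ(5) = 6; 6 < 10.
n = 6: σ(6) = 12; 12 ≥ 12.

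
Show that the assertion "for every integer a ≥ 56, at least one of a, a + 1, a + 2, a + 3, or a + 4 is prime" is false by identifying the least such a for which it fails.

a = 62

Check each integer a ≥ 56 in order until a, a + 1, a + 2, a + 3, a + 4 are all composite.
a = 56: 59 is prime.
a = 57: 59 is prime.
a = 58: 59 is prime.
a = 59: 59 is prime.
a = 60: 61 is prime.
a = 61: 61 is prime.
a = 62: 62 = 2 × 31; 63 = 3 × 21; 64 = 2 × 32; 65 = 5 × 13; 66 = 2 × 33 — all composite.
Hence a = 62 is a counterexample.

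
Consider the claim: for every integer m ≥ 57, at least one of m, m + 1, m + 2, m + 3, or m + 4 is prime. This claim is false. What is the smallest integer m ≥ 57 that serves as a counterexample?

m = 62

We need the least integer m ≥ 57 for which m, m + 1, m + 2, m + 3, m + 4 are all composite.
For m = 57, 58, 59, 60, 61 the conclusion holds.
m = 62: 62 = 2 × 31; 63 = 3 × 21; 64 = 2 × 32; 65 = 5 × 13; 66 = 2 × 33 — all composite.
Thus m = 62 disproves the claim, and no smaller m works.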